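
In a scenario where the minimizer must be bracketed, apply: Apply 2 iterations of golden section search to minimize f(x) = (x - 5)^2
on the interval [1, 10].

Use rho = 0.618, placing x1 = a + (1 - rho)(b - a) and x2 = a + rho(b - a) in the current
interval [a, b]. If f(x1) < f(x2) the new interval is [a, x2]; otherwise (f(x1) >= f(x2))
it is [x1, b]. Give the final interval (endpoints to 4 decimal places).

Golden section search for min of f(x) = (x - 5)^2 on [1, 10].
Each step: x1 = a + (1 - rho)(b - a), x2 = a + rho(b - a); if f(x1) < f(x2) keep [a, x2], otherwise keep [x1, b].
Step 1: [1.0000, 10.0000], x1=4.4380 (f=0.3158), x2=6.5620 (f=2.4398); f(x1) < f(x2) => keep [1.0000, 6.5620]
Step 2: [1.0000, 6.5620], x1=3.1247 (f=3.5168), x2=4.4373 (f=0.3166); f(x1) > f(x2) => keep [3.1247, 6.5620]
Final interval: [3.1247, 6.5620]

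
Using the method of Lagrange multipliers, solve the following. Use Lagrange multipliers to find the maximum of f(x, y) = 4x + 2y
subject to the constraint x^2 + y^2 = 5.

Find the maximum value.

Set up Lagrange conditions: grad f = lambda * grad g
  4 = 2*lambda*x
  2 = 2*lambda*y
From these: x/y = 4/2, so x = 4t, y = 2t for some t.
Substitute into constraint: (4t)^2 + (2t)^2 = 5
  t^2 * 20 = 5
  t = sqrt(5/20)
Maximum = 4*x + 2*y = (4^2 + 2^2)*t = 20 * sqrt(5/20) = 10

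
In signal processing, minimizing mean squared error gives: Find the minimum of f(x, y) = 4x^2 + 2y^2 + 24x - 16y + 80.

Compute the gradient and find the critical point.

f(x,y) = 4x^2 + 2y^2 + 24x - 16y + 80
df/dx = 8x + (24) = 0  =>  x = -3
df/dy = 4y + (-16) = 0  =>  y = 4
f(-3, 4) = 4*(-3)^2 + 2*(4)^2 + 24*(-3) + -16*(4) + 80 = 12
Hessian is diagonal with entries 8, 4 > 0, so this is a minimum.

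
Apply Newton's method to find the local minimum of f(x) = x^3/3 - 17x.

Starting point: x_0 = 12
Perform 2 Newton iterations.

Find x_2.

f(x) = x^3/3 - 17x
f'(x) = x^2 - 17, f''(x) = 2x
Newton update: x_{n+1} = x_n - (x_n^2 - 17)/(2*x_n)
Step 1: x_0 = 12, f'=127, f''=24, x_1 = 161/24
Step 2: x_1 = 161/24, f'=16129/576, f''=161/12, x_2 = 35713/7728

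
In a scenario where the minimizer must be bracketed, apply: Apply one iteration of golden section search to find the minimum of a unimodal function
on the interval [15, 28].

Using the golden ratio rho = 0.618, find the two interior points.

Golden section search on [15, 28].
Golden ratio rho = 0.618 (approx).
Interior points:
  x_1 = 15 + (1-0.618)*13 = 19.9660
  x_2 = 15 + 0.618*13 = 23.0340
Compare f(x_1) and f(x_2) to determine which subinterval to keep.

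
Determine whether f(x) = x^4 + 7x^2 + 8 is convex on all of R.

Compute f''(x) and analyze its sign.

f(x) = x^4 + 7x^2 + 8
f'(x) = 4x^3 + 14x
f''(x) = 12x^2 + 14
f''(x) = 12x^2 + 14 >= 14 > 0 for all x
Therefore, f is convex on R.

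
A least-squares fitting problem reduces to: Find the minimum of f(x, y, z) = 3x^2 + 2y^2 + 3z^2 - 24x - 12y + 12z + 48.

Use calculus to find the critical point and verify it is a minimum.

f(x,y,z) = 3x^2 + 2y^2 + 3z^2 - 24x - 12y + 12z + 48
df/dx = 6x + (-24) = 0 => x = 4
df/dy = 4y + (-12) = 0 => y = 3
df/dz = 6z + (12) = 0 => z = -2
f(4,3,-2) = 3*(4)^2 + 2*(3)^2 + 3*(-2)^2 + -24*(4) + -12*(3) + 12*(-2) + 48 = -30
Hessian is diagonal with entries 6, 4, 6 > 0, confirmed minimum.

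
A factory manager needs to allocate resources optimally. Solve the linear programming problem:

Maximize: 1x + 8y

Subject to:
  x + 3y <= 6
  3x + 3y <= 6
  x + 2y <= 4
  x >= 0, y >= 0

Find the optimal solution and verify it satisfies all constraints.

Feasible vertices: (0, 0), (0, 2), (2, 0)
Objective 1x + 8y at each vertex:
  (0, 0): 0
  (0, 2): 16
  (2, 0): 2
Maximum is 16 at (0, 2).
Verify constraints at (x, y) = (0, 2):
  1*0 + 3*2 = 6 <= 6 (active)
  3*0 + 3*2 = 6 <= 6 (active)
  1*0 + 2*2 = 4 <= 4 (active)
  x = 0 >= 0, y = 2 >= 0. All constraints satisfied.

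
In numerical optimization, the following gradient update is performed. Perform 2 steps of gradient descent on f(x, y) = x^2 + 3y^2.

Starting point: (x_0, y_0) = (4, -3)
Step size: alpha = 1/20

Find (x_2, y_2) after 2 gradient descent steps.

f(x,y) = x^2 + 3y^2
grad_x = 2x + 0y, grad_y = 6y + 0x
Step 1: grad = (8, -18), (18/5, -21/10)
Step 2: grad = (36/5, -63/5), (81/25, -147/100)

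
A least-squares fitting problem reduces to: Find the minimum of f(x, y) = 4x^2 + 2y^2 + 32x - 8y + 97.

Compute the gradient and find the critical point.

f(x,y) = 4x^2 + 2y^2 + 32x - 8y + 97
df/dx = 8x + (32) = 0  =>  x = -4
df/dy = 4y + (-8) = 0  =>  y = 2
f(-4, 2) = 4*(-4)^2 + 2*(2)^2 + 32*(-4) + -8*(2) + 97 = 25
Hessian is diagonal with entries 8, 4 > 0, so this is a minimum.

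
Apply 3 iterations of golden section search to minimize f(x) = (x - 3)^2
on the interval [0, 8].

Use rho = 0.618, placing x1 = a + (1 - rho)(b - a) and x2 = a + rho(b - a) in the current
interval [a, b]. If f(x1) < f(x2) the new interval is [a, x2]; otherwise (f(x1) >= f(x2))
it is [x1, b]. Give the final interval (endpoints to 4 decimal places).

Golden section search for min of f(x) = (x - 3)^2 on [0, 8].
Each step: x1 = a + (1 - rho)(b - a), x2 = a + rho(b - a); if f(x1) < f(x2) keep [a, x2], otherwise keep [x1, b].
Step 1: [0.0000, 8.0000], x1=3.0560 (f=0.0031), x2=4.9440 (f=3.7791); f(x1) < f(x2) => keep [0.0000, 4.9440]
Step 2: [0.0000, 4.9440], x1=1.8886 (f=1.2352), x2=3.0554 (f=0.0031); f(x1) > f(x2) => keep [1.8886, 4.9440]
Step 3: [1.8886, 4.9440], x1=3.0558 (f=0.0031), x2=3.7768 (f=0.6035); f(x1) < f(x2) => keep [1.8886, 3.7768]
Final interval: [1.8886, 3.7768]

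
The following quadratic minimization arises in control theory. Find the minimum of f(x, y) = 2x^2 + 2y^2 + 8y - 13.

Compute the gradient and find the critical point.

f(x,y) = 2x^2 + 2y^2 + 8y - 13
df/dx = 4x + (0) = 0  =>  x = 0
df/dy = 4y + (8) = 0  =>  y = -2
f(0, -2) = 2*(0)^2 + 2*(-2)^2 + 8*(-2) + -13 = -21
Hessian is diagonal with entries 4, 4 > 0, so this is a minimum.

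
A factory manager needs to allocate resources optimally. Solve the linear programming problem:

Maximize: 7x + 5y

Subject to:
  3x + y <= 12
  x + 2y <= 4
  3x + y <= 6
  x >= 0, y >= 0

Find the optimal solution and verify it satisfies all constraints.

Feasible vertices: (0, 0), (0, 2), (8/5, 6/5), (2, 0)
Objective 7x + 5y at each vertex:
  (0, 0): 0
  (0, 2): 10
  (8/5, 6/5): 86/5
  (2, 0): 14
Maximum is 86/5 at (8/5, 6/5).
Verify constraints at (x, y) = (8/5, 6/5):
  3*(8/5) + 1*(6/5) = 6 <= 12
  1*(8/5) + 2*(6/5) = 4 <= 4 (active)
  3*(8/5) + 1*(6/5) = 6 <= 6 (active)
  x = 8/5 >= 0, y = 6/5 >= 0. All constraints satisfied.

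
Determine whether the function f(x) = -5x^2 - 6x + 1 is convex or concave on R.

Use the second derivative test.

f(x) = -5x^2 - 6x + 1
f'(x) = -10x - 6
f''(x) = -10
Since f''(x) = -10 < 0 for all x, f is concave on R.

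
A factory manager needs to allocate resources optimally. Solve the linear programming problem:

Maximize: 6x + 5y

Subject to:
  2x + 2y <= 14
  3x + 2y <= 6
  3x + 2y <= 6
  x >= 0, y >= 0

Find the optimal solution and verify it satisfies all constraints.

Feasible vertices: (0, 0), (0, 3), (2, 0)
Objective 6x + 5y at each vertex:
  (0, 0): 0
  (0, 3): 15
  (2, 0): 12
Maximum is 15 at (0, 3).
Verify constraints at (x, y) = (0, 3):
  2*0 + 2*3 = 6 <= 14
  3*0 + 2*3 = 6 <= 6 (active)
  3*0 + 2*3 = 6 <= 6 (active)
  x = 0 >= 0, y = 3 >= 0. All constraints satisfied.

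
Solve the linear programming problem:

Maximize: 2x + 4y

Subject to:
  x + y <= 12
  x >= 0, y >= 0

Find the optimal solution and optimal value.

The feasible region has vertices at [(0, 0), (12, 0), (0, 12)].
Checking objective 2x + 4y at each vertex:
  (0, 0): 2*0 + 4*0 = 0
  (12, 0): 2*12 + 4*0 = 24
  (0, 12): 2*0 + 4*12 = 48
Maximum is 48 at (0, 12).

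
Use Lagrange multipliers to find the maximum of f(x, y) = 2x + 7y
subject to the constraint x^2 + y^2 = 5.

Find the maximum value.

Set up Lagrange conditions: grad f = lambda * grad g
  2 = 2*lambda*x
  7 = 2*lambda*y
From these: x/y = 2/7, so x = 2t, y = 7t for some t.
Substitute into constraint: (2t)^2 + (7t)^2 = 5
  t^2 * 53 = 5
  t = sqrt(5/53)
Maximum = 2*x + 7*y = (2^2 + 7^2)*t = 53 * sqrt(5/53) = sqrt(265)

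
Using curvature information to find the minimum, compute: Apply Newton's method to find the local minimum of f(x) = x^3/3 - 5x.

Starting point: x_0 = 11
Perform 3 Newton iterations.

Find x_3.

f(x) = x^3/3 - 5x
f'(x) = x^2 - 5, f''(x) = 2x
Newton update: x_{n+1} = x_n - (x_n^2 - 5)/(2*x_n)
Step 1: x_0 = 11, f'=116, f''=22, x_1 = 63/11
Step 2: x_1 = 63/11, f'=3364/121, f''=126/11, x_2 = 2287/693
Step 3: x_2 = 2287/693, f'=2829124/480249, f''=4574/693, x_3 = 3815807/1584891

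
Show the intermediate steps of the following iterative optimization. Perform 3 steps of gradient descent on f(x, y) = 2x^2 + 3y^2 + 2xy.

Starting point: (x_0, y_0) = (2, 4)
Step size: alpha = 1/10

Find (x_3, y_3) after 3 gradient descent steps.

f(x,y) = 2x^2 + 3y^2 + 2xy
grad_x = 4x + 2y, grad_y = 6y + 2x
Step 1: grad = (16, 28), (2/5, 6/5)
Step 2: grad = (4, 8), (0, 2/5)
Step 3: grad = (4/5, 12/5), (-2/25, 4/25)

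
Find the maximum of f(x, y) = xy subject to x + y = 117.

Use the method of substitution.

Substitute y = 117 - x into f(x,y) = xy:
g(x) = x(117 - x) = 117x - x^2
g'(x) = 117 - 2x = 0  =>  x = 117/2
y = 117 - 117/2 = 117/2
Maximum value = (117/2) * (117/2) = 13689/4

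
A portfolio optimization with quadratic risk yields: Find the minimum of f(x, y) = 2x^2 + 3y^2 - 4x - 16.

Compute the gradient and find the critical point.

f(x,y) = 2x^2 + 3y^2 - 4x - 16
df/dx = 4x + (-4) = 0  =>  x = 1
df/dy = 6y + (0) = 0  =>  y = 0
f(1, 0) = 2*(1)^2 + 3*(0)^2 + -4*(1) + -16 = -18
Hessian is diagonal with entries 4, 6 > 0, so this is a minimum.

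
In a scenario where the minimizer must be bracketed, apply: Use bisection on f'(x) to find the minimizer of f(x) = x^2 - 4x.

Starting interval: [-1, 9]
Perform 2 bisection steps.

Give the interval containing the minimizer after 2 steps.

Finding critical point of f(x) = x^2 - 4x using bisection on f'(x) = 2x + -4.
f'(x) = 0 when x = 2.
Starting interval: [-1, 9]
Step 1: mid = 4, f'(mid) = 4, new interval = [-1, 4]
Step 2: mid = 3/2, f'(mid) = -1, new interval = [3/2, 4]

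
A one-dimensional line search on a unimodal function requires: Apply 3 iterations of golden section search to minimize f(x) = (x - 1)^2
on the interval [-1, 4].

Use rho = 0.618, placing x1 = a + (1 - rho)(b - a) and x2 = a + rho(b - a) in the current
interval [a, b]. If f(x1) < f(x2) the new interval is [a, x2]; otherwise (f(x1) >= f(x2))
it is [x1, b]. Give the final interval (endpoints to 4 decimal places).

Golden section search for min of f(x) = (x - 1)^2 on [-1, 4].
Each step: x1 = a + (1 - rho)(b - a), x2 = a + rho(b - a); if f(x1) < f(x2) keep [a, x2], otherwise keep [x1, b].
Step 1: [-1.0000, 4.0000], x1=0.9100 (f=0.0081), x2=2.0900 (f=1.1881); f(x1) < f(x2) => keep [-1.0000, 2.0900]
Step 2: [-1.0000, 2.0900], x1=0.1804 (f=0.6718), x2=0.9096 (f=0.0082); f(x1) > f(x2) => keep [0.1804, 2.0900]
Step 3: [0.1804, 2.0900], x1=0.9099 (f=0.0081), x2=1.3605 (f=0.1300); f(x1) < f(x2) => keep [0.1804, 1.3605]
Final interval: [0.1804, 1.3605]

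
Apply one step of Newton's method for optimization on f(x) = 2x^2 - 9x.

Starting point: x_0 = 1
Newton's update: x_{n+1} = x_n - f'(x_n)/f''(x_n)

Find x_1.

f(x) = 2x^2 - 9x
f'(x) = 4x + (-9), f''(x) = 4
Newton step: x_1 = x_0 - f'(x_0)/f''(x_0)
f'(1) = -5
x_1 = 1 - -5/4 = 9/4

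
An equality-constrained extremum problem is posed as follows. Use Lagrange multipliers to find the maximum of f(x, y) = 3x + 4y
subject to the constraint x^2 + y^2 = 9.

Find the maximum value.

Set up Lagrange conditions: grad f = lambda * grad g
  3 = 2*lambda*x
  4 = 2*lambda*y
From these: x/y = 3/4, so x = 3t, y = 4t for some t.
Substitute into constraint: (3t)^2 + (4t)^2 = 9
  t^2 * 25 = 9
  t = sqrt(9/25)
Maximum = 3*x + 4*y = (3^2 + 4^2)*t = 25 * sqrt(9/25) = 15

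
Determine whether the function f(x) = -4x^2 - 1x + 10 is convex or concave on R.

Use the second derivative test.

f(x) = -4x^2 - 1x + 10
f'(x) = -8x - 1
f''(x) = -8
Since f''(x) = -8 < 0 for all x, f is concave on R.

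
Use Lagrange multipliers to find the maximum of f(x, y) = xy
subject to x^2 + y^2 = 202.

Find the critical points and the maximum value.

Lagrange conditions: y = 2*lambda*x and x = 2*lambda*y
If x = 0 then y = 0, violating the constraint, so x, y != 0.
Dividing: y/x = x/y => x^2 = y^2 => y = x or y = -x
Constraint: 2x^2 = 202 => x^2 = 101 => x = +/-sqrt(101)
Critical points: (sqrt(101), sqrt(101)), (-sqrt(101), -sqrt(101)), (sqrt(101), -sqrt(101)), (-sqrt(101), sqrt(101))
  y = x:  xy = x^2 = 101  at (sqrt(101), sqrt(101)) and (-sqrt(101), -sqrt(101))
  y = -x: xy = -x^2 = -101 at (sqrt(101), -sqrt(101)) and (-sqrt(101), sqrt(101))
Maximum xy = 101 at (sqrt(101), sqrt(101)) and (-sqrt(101), -sqrt(101))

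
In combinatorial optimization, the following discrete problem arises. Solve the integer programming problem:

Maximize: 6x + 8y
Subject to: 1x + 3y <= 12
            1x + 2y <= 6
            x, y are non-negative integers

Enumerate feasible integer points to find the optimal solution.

Constraint 1: 1x + 3y <= 12
Constraint 2: 1x + 2y <= 6
Feasible x range (need y >= 0): 0 <= x <= min(12/1, 6/1) => x in {0, ..., 6}.
Enumerate feasible integer points row by row (the coefficient of y is 8 > 0, so for each x the largest feasible y gives the best value):
  x = 0: y <= min((12 - 1*0)/3, (6 - 1*0)/2) => y in {0, ..., 3}; best 6*0 + 8*3 = 24
  x = 1: y <= min((12 - 1*1)/3, (6 - 1*1)/2) => y in {0, ..., 2}; best 6*1 + 8*2 = 22
  x = 2: y <= min((12 - 1*2)/3, (6 - 1*2)/2) => y in {0, ..., 2}; best 6*2 + 8*2 = 28
  x = 3: y <= min((12 - 1*3)/3, (6 - 1*3)/2) => y in {0, ..., 1}; best 6*3 + 8*1 = 26
  x = 4: y <= min((12 - 1*4)/3, (6 - 1*4)/2) => y in {0, ..., 1}; best 6*4 + 8*1 = 32
  x = 5: y <= min((12 - 1*5)/3, (6 - 1*5)/2) => y in {0}; best 6*5 + 8*0 = 30
  x = 6: y <= min((12 - 1*6)/3, (6 - 1*6)/2) => y in {0}; best 6*6 + 8*0 = 36
The maximum 6x + 8y = 36 is achieved at x = 6, y = 0.
Check: 1*6 + 3*0 = 6 <= 12 and 1*6 + 2*0 = 6 <= 6.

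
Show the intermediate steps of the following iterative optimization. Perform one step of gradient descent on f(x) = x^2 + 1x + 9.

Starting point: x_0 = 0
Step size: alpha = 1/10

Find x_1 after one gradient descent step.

f(x) = x^2 + 1x + 9
f'(x) = 2x + 1
f'(0) = 2*0 + (1) = 1
x_1 = x_0 - alpha * f'(x_0) = 0 - 1/10 * 1 = -1/10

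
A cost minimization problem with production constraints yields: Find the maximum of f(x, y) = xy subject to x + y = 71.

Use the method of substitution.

Substitute y = 71 - x into f(x,y) = xy:
g(x) = x(71 - x) = 71x - x^2
g'(x) = 71 - 2x = 0  =>  x = 71/2
y = 71 - 71/2 = 71/2
Maximum value = (71/2) * (71/2) = 5041/4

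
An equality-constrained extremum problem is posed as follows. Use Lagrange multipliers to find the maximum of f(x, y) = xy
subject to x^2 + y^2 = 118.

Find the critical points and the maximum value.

Lagrange conditions: y = 2*lambda*x and x = 2*lambda*y
If x = 0 then y = 0, violating the constraint, so x, y != 0.
Dividing: y/x = x/y => x^2 = y^2 => y = x or y = -x
Constraint: 2x^2 = 118 => x^2 = 59 => x = +/-sqrt(59)
Critical points: (sqrt(59), sqrt(59)), (-sqrt(59), -sqrt(59)), (sqrt(59), -sqrt(59)), (-sqrt(59), sqrt(59))
  y = x:  xy = x^2 = 59  at (sqrt(59), sqrt(59)) and (-sqrt(59), -sqrt(59))
  y = -x: xy = -x^2 = -59 at (sqrt(59), -sqrt(59)) and (-sqrt(59), sqrt(59))
Maximum xy = 59 at (sqrt(59), sqrt(59)) and (-sqrt(59), -sqrt(59))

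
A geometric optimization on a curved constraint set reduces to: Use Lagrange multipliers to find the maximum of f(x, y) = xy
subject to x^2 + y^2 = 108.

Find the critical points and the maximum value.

Lagrange conditions: y = 2*lambda*x and x = 2*lambda*y
If x = 0 then y = 0, violating the constraint, so x, y != 0.
Dividing: y/x = x/y => x^2 = y^2 => y = x or y = -x
Constraint: 2x^2 = 108 => x^2 = 54 => x = +/-sqrt(54)
Critical points: (sqrt(54), sqrt(54)), (-sqrt(54), -sqrt(54)), (sqrt(54), -sqrt(54)), (-sqrt(54), sqrt(54))
  y = x:  xy = x^2 = 54  at (sqrt(54), sqrt(54)) and (-sqrt(54), -sqrt(54))
  y = -x: xy = -x^2 = -54 at (sqrt(54), -sqrt(54)) and (-sqrt(54), sqrt(54))
Maximum xy = 54 at (sqrt(54), sqrt(54)) and (-sqrt(54), -sqrt(54))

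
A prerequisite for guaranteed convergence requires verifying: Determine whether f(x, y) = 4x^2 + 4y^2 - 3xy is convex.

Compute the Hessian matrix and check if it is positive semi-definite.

f(x,y) = 4x^2 + 4y^2 - 3xy
Hessian H = [[8, -3], [-3, 8]]
trace(H) = 16, det(H) = 55
Eigenvalues: (16 +/- sqrt(36)) / 2 = 11, 5
Since both eigenvalues > 0, f is convex.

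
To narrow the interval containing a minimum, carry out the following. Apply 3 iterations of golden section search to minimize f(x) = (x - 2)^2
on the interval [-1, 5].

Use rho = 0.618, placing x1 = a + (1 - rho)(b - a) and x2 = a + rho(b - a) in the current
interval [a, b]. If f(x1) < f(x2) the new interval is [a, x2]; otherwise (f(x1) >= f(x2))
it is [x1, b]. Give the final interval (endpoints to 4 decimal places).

Golden section search for min of f(x) = (x - 2)^2 on [-1, 5].
Each step: x1 = a + (1 - rho)(b - a), x2 = a + rho(b - a); if f(x1) < f(x2) keep [a, x2], otherwise keep [x1, b].
Step 1: [-1.0000, 5.0000], x1=1.2920 (f=0.5013), x2=2.7080 (f=0.5013); f(x1) = f(x2) (tie, not '<') => keep [1.2920, 5.0000]
Step 2: [1.2920, 5.0000], x1=2.7085 (f=0.5019), x2=3.5835 (f=2.5076); f(x1) < f(x2) => keep [1.2920, 3.5835]
Step 3: [1.2920, 3.5835], x1=2.1674 (f=0.0280), x2=2.7082 (f=0.5015); f(x1) < f(x2) => keep [1.2920, 2.7082]
Final interval: [1.2920, 2.7082]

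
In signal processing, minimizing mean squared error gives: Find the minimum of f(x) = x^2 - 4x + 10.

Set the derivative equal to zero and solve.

f(x) = x^2 - 4x + 10
f'(x) = 2x + (-4) = 0
x = 4/2 = 2
f(2) = 6
Since f''(x) = 2 > 0, this is a minimum.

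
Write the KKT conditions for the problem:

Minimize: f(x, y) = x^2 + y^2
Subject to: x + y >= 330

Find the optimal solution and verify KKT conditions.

KKT conditions for min x^2 + y^2 s.t. x + y >= 330:
Stationarity: 2x = mu, 2y = mu
So x = y = mu/2.
Complementary slackness: mu*(x + y - 330) = 0
Primal feasibility: x + y >= 330; dual feasibility: mu >= 0
If mu = 0 then x = y = 0, but 0 + 0 < 330 is infeasible, so the constraint is active.
Constraint active: x + y = 2*(mu/2) = 330 => mu = 330
x = y = 165, f = 54450
Verify: stationarity 2*165 = 330 = mu; primal 165 + 165 = 330 >= 330; dual mu = 330 >= 0; complementary slackness 330*(330 - 330) = 0. All KKT conditions hold.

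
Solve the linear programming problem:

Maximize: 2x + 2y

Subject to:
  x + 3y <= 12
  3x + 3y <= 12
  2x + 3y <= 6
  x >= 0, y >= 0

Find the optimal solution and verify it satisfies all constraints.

Feasible vertices: (0, 0), (0, 2), (3, 0)
Objective 2x + 2y at each vertex:
  (0, 0): 0
  (0, 2): 4
  (3, 0): 6
Maximum is 6 at (3, 0).
Verify constraints at (x, y) = (3, 0):
  1*3 + 3*0 = 3 <= 12
  3*3 + 3*0 = 9 <= 12
  2*3 + 3*0 = 6 <= 6 (active)
  x = 3 >= 0, y = 0 >= 0. All constraints satisfied.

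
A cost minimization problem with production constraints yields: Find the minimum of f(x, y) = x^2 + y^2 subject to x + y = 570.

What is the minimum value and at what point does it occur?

Substitute y = 570 - x into f(x,y) = x^2 + y^2:
g(x) = x^2 + (570 - x)^2 = 2x^2 - 1140x + 324900
g'(x) = 4x - 1140 = 0  =>  x = 285
y = 570 - 285 = 285
Minimum value = 285^2 + 285^2 = 162450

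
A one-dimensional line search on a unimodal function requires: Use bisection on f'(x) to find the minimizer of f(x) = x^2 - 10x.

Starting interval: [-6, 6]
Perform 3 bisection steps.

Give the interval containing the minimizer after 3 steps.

Finding critical point of f(x) = x^2 - 10x using bisection on f'(x) = 2x + -10.
f'(x) = 0 when x = 5.
Starting interval: [-6, 6]
Step 1: mid = 0, f'(mid) = -10, new interval = [0, 6]
Step 2: mid = 3, f'(mid) = -4, new interval = [3, 6]
Step 3: mid = 9/2, f'(mid) = -1, new interval = [9/2, 6]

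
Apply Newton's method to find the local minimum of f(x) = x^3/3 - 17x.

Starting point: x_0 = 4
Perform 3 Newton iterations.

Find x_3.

f(x) = x^3/3 - 17x
f'(x) = x^2 - 17, f''(x) = 2x
Newton update: x_{n+1} = x_n - (x_n^2 - 17)/(2*x_n)
Step 1: x_0 = 4, f'=-1, f''=8, x_1 = 33/8
Step 2: x_1 = 33/8, f'=1/64, f''=33/4, x_2 = 2177/528
Step 3: x_2 = 2177/528, f'=1/278784, f''=2177/264, x_3 = 9478657/2298912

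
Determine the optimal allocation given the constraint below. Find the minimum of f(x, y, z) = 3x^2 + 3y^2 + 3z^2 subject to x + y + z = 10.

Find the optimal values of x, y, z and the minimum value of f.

Using Lagrange multipliers on f = 3x^2 + 3y^2 + 3z^2 with constraint x + y + z = 10:
Conditions: 2*3*x = lambda, 2*3*y = lambda, 2*3*z = lambda
So x = lambda/6, y = lambda/6, z = lambda/6
Substituting into constraint: lambda * (1/2) = 10
lambda = 20
x = 10/3, y = 10/3, z = 10/3
Minimum value = 100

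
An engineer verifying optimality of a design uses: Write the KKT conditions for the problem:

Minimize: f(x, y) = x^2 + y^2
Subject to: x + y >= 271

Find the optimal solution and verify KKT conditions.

KKT conditions for min x^2 + y^2 s.t. x + y >= 271:
Stationarity: 2x = mu, 2y = mu
So x = y = mu/2.
Complementary slackness: mu*(x + y - 271) = 0
Primal feasibility: x + y >= 271; dual feasibility: mu >= 0
If mu = 0 then x = y = 0, but 0 + 0 < 271 is infeasible, so the constraint is active.
Constraint active: x + y = 2*(mu/2) = 271 => mu = 271
x = y = 271/2, f = 73441/2
Verify: stationarity 2*(271/2) = 271 = mu; primal 271/2 + 271/2 = 271 >= 271; dual mu = 271 >= 0; complementary slackness 271*(271 - 271) = 0. All KKT conditions hold.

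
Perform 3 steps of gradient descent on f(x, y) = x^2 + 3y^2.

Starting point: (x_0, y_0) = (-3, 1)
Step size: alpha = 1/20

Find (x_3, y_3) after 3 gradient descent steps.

f(x,y) = x^2 + 3y^2
grad_x = 2x + 0y, grad_y = 6y + 0x
Step 1: grad = (-6, 6), (-27/10, 7/10)
Step 2: grad = (-27/5, 21/5), (-243/100, 49/100)
Step 3: grad = (-243/50, 147/50), (-2187/1000, 343/1000)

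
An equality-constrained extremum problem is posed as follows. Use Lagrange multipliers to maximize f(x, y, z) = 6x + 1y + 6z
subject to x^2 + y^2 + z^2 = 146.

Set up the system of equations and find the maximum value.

Lagrange conditions: 6 = 2*lambda*x, 1 = 2*lambda*y, 6 = 2*lambda*z
So x:6 = y:1 = z:6, i.e. x = 6t, y = 1t, z = 6t
Constraint: t^2*(6^2 + 1^2 + 6^2) = 146
  t^2 * 73 = 146  =>  t = sqrt(2)
Maximum = 6*6t + 1*1t + 6*6t = 73*sqrt(2) = sqrt(10658)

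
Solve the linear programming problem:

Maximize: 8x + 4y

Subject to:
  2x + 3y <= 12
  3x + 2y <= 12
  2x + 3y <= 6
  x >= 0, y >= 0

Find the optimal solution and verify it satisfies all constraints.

Feasible vertices: (0, 0), (0, 2), (3, 0)
Objective 8x + 4y at each vertex:
  (0, 0): 0
  (0, 2): 8
  (3, 0): 24
Maximum is 24 at (3, 0).
Verify constraints at (x, y) = (3, 0):
  2*3 + 3*0 = 6 <= 12
  3*3 + 2*0 = 9 <= 12
  2*3 + 3*0 = 6 <= 6 (active)
  x = 3 >= 0, y = 0 >= 0. All constraints satisfied.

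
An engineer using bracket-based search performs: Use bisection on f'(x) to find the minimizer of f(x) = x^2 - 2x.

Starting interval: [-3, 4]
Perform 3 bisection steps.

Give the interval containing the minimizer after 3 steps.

Finding critical point of f(x) = x^2 - 2x using bisection on f'(x) = 2x + -2.
f'(x) = 0 when x = 1.
Starting interval: [-3, 4]
Step 1: mid = 1/2, f'(mid) = -1, new interval = [1/2, 4]
Step 2: mid = 9/4, f'(mid) = 5/2, new interval = [1/2, 9/4]
Step 3: mid = 11/8, f'(mid) = 3/4, new interval = [1/2, 11/8]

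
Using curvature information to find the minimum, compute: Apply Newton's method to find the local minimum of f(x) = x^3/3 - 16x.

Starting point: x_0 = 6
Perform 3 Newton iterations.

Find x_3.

f(x) = x^3/3 - 16x
f'(x) = x^2 - 16, f''(x) = 2x
Newton update: x_{n+1} = x_n - (x_n^2 - 16)/(2*x_n)
Step 1: x_0 = 6, f'=20, f''=12, x_1 = 13/3
Step 2: x_1 = 13/3, f'=25/9, f''=26/3, x_2 = 313/78
Step 3: x_2 = 313/78, f'=625/6084, f''=313/39, x_3 = 195313/48828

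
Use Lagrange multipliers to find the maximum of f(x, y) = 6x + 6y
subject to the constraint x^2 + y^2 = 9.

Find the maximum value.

Set up Lagrange conditions: grad f = lambda * grad g
  6 = 2*lambda*x
  6 = 2*lambda*y
From these: x/y = 6/6, so x = 6t, y = 6t for some t.
Substitute into constraint: (6t)^2 + (6t)^2 = 9
  t^2 * 72 = 9
  t = sqrt(9/72)
Maximum = 6*x + 6*y = (6^2 + 6^2)*t = 72 * sqrt(9/72) = sqrt(648)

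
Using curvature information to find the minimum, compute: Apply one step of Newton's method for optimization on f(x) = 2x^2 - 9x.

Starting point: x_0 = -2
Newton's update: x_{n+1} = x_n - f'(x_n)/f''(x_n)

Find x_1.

f(x) = 2x^2 - 9x
f'(x) = 4x + (-9), f''(x) = 4
Newton step: x_1 = x_0 - f'(x_0)/f''(x_0)
f'(-2) = -17
x_1 = -2 - -17/4 = 9/4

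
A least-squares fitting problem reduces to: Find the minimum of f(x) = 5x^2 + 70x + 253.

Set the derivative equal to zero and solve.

f(x) = 5x^2 + 70x + 253
f'(x) = 10x + (70) = 0
x = -70/10 = -7
f(-7) = 8
Since f''(x) = 10 > 0, this is a minimum.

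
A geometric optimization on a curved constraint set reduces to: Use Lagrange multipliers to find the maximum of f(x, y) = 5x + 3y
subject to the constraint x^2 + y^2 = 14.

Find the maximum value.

Set up Lagrange conditions: grad f = lambda * grad g
  5 = 2*lambda*x
  3 = 2*lambda*y
From these: x/y = 5/3, so x = 5t, y = 3t for some t.
Substitute into constraint: (5t)^2 + (3t)^2 = 14
  t^2 * 34 = 14
  t = sqrt(14/34)
Maximum = 5*x + 3*y = (5^2 + 3^2)*t = 34 * sqrt(14/34) = sqrt(476)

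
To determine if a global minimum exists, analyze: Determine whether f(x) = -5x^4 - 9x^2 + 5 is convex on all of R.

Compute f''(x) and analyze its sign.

f(x) = -5x^4 - 9x^2 + 5
f'(x) = -20x^3 + -18x
f''(x) = -60x^2 + -18
f''(x) = -60x^2 + -18 <= -18 < 0 for all x
Therefore, f is concave on R.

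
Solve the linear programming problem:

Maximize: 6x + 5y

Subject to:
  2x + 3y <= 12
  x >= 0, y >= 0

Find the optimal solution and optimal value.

The feasible region has vertices at [(0, 0), (6, 0), (0, 4)].
Checking objective 6x + 5y at each vertex:
  (0, 0): 6*0 + 5*0 = 0
  (6, 0): 6*6 + 5*0 = 36
  (0, 4): 6*0 + 5*4 = 20
Maximum is 36 at (6, 0).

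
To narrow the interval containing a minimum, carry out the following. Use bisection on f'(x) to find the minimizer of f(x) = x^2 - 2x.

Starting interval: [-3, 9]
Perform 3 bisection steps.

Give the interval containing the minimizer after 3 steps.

Finding critical point of f(x) = x^2 - 2x using bisection on f'(x) = 2x + -2.
f'(x) = 0 when x = 1.
Starting interval: [-3, 9]
Step 1: mid = 3, f'(mid) = 4, new interval = [-3, 3]
Step 2: mid = 0, f'(mid) = -2, new interval = [0, 3]
Step 3: mid = 3/2, f'(mid) = 1, new interval = [0, 3/2]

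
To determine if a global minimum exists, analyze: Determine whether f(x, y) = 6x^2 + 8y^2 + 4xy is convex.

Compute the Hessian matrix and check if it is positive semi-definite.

f(x,y) = 6x^2 + 8y^2 + 4xy
Hessian H = [[12, 4], [4, 16]]
trace(H) = 28, det(H) = 176
Eigenvalues: (28 +/- sqrt(80)) / 2 = 18.47, 9.528
Since both eigenvalues > 0, f is convex.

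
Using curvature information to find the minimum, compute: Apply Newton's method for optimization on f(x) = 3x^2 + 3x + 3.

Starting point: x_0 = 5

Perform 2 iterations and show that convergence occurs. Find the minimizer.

f(x) = 3x^2 + 3x + 3, f'(x) = 6x + (3), f''(x) = 6
Step 1: f'(5) = 33, x_1 = 5 - 33/6 = -1/2
Step 2: f'(-1/2) = 0, x_2 = -1/2 (converged)
Newton's method converges in 1 step for quadratics.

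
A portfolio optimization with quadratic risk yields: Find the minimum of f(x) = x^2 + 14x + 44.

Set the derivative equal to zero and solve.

f(x) = x^2 + 14x + 44
f'(x) = 2x + (14) = 0
x = -14/2 = -7
f(-7) = -5
Since f''(x) = 2 > 0, this is a minimum.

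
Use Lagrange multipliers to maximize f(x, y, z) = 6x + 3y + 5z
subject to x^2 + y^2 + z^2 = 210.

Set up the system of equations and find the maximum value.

Lagrange conditions: 6 = 2*lambda*x, 3 = 2*lambda*y, 5 = 2*lambda*z
So x:6 = y:3 = z:5, i.e. x = 6t, y = 3t, z = 5t
Constraint: t^2*(6^2 + 3^2 + 5^2) = 210
  t^2 * 70 = 210  =>  t = sqrt(3)
Maximum = 6*6t + 3*3t + 5*5t = 70*sqrt(3) = sqrt(14700)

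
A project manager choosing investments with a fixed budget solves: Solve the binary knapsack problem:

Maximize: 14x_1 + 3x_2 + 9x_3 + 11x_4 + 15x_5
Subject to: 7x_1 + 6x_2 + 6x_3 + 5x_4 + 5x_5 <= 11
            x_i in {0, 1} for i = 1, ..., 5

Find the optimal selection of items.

Items: item 1 (v=14, w=7), item 2 (v=3, w=6), item 3 (v=9, w=6), item 4 (v=11, w=5), item 5 (v=15, w=5)
Capacity: 11
Checking all 32 subsets (w = total weight, v = total value):
  {}: w = 0, v = 0
  {1}: w = 7, v = 14
  {2}: w = 6, v = 3
  {3}: w = 6, v = 9
  {4}: w = 5, v = 11
  {5}: w = 5, v = 15
  {1, 2}: w = 13 > 11, infeasible
  {1, 3}: w = 13 > 11, infeasible
  {1, 4}: w = 12 > 11, infeasible
  {1, 5}: w = 12 > 11, infeasible
  {2, 3}: w = 12 > 11, infeasible
  {2, 4}: w = 11, v = 14
  {2, 5}: w = 11, v = 18
  {3, 4}: w = 11, v = 20
  {3, 5}: w = 11, v = 24
  {4, 5}: w = 10, v = 26
  {1, 2, 3}: w = 19 > 11, infeasible
  {1, 2, 4}: w = 18 > 11, infeasible
  {1, 2, 5}: w = 18 > 11, infeasible
  {1, 3, 4}: w = 18 > 11, infeasible
  {1, 3, 5}: w = 18 > 11, infeasible
  {1, 4, 5}: w = 17 > 11, infeasible
  {2, 3, 4}: w = 17 > 11, infeasible
  {2, 3, 5}: w = 17 > 11, infeasible
  {2, 4, 5}: w = 16 > 11, infeasible
  {3, 4, 5}: w = 16 > 11, infeasible
  {1, 2, 3, 4}: w = 24 > 11, infeasible
  {1, 2, 3, 5}: w = 24 > 11, infeasible
  {1, 2, 4, 5}: w = 23 > 11, infeasible
  {1, 3, 4, 5}: w = 23 > 11, infeasible
  {2, 3, 4, 5}: w = 22 > 11, infeasible
  {1, 2, 3, 4, 5}: w = 29 > 11, infeasible
Best feasible subset: items [4, 5]
Total weight: 10 <= 11, total value: 26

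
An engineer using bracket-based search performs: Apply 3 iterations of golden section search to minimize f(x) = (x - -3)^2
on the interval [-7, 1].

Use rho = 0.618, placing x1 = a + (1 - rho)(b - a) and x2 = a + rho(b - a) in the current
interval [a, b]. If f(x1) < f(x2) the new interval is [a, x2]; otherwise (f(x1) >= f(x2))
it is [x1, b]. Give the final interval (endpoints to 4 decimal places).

Golden section search for min of f(x) = (x - -3)^2 on [-7, 1].
Each step: x1 = a + (1 - rho)(b - a), x2 = a + rho(b - a); if f(x1) < f(x2) keep [a, x2], otherwise keep [x1, b].
Step 1: [-7.0000, 1.0000], x1=-3.9440 (f=0.8911), x2=-2.0560 (f=0.8911); f(x1) = f(x2) (tie, not '<') => keep [-3.9440, 1.0000]
Step 2: [-3.9440, 1.0000], x1=-2.0554 (f=0.8923), x2=-0.8886 (f=4.4580); f(x1) < f(x2) => keep [-3.9440, -0.8886]
Step 3: [-3.9440, -0.8886], x1=-2.7768 (f=0.0498), x2=-2.0558 (f=0.8916); f(x1) < f(x2) => keep [-3.9440, -2.0558]
Final interval: [-3.9440, -2.0558]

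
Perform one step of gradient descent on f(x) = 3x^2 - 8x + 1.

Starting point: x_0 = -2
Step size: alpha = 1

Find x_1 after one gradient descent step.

f(x) = 3x^2 - 8x + 1
f'(x) = 6x - 8
f'(-2) = 6*-2 + (-8) = -20
x_1 = x_0 - alpha * f'(x_0) = -2 - 1 * -20 = 18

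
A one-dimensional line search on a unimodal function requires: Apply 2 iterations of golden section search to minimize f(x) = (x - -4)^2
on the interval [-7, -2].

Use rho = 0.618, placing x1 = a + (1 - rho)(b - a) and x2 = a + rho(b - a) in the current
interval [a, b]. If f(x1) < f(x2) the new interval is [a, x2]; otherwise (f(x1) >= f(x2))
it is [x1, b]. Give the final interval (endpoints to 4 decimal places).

Golden section search for min of f(x) = (x - -4)^2 on [-7, -2].
Each step: x1 = a + (1 - rho)(b - a), x2 = a + rho(b - a); if f(x1) < f(x2) keep [a, x2], otherwise keep [x1, b].
Step 1: [-7.0000, -2.0000], x1=-5.0900 (f=1.1881), x2=-3.9100 (f=0.0081); f(x1) > f(x2) => keep [-5.0900, -2.0000]
Step 2: [-5.0900, -2.0000], x1=-3.9096 (f=0.0082), x2=-3.1804 (f=0.6718); f(x1) < f(x2) => keep [-5.0900, -3.1804]
Final interval: [-5.0900, -3.1804]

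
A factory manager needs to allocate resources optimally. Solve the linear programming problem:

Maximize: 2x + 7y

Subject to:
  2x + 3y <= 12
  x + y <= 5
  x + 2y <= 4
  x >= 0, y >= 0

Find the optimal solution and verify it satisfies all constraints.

Feasible vertices: (0, 0), (0, 2), (4, 0)
Objective 2x + 7y at each vertex:
  (0, 0): 0
  (0, 2): 14
  (4, 0): 8
Maximum is 14 at (0, 2).
Verify constraints at (x, y) = (0, 2):
  2*0 + 3*2 = 6 <= 12
  1*0 + 1*2 = 2 <= 5
  1*0 + 2*2 = 4 <= 4 (active)
  x = 0 >= 0, y = 2 >= 0. All constraints satisfied.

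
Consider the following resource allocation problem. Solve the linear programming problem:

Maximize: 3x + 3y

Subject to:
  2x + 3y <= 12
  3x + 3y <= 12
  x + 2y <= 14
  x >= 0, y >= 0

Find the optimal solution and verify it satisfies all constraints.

Feasible vertices: (0, 0), (0, 4), (4, 0)
Objective 3x + 3y at each vertex:
  (0, 0): 0
  (0, 4): 12
  (4, 0): 12
Maximum is 12 at (0, 4).
Verify constraints at (x, y) = (0, 4):
  2*0 + 3*4 = 12 <= 12 (active)
  3*0 + 3*4 = 12 <= 12 (active)
  1*0 + 2*4 = 8 <= 14
  x = 0 >= 0, y = 4 >= 0. All constraints satisfied.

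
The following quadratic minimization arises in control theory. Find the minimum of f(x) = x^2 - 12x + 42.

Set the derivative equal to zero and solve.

f(x) = x^2 - 12x + 42
f'(x) = 2x + (-12) = 0
x = 12/2 = 6
f(6) = 6
Since f''(x) = 2 > 0, this is a minimum.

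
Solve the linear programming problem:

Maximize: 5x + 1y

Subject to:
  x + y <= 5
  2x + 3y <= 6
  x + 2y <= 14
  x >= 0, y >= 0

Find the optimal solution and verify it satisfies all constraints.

Feasible vertices: (0, 0), (0, 2), (3, 0)
Objective 5x + 1y at each vertex:
  (0, 0): 0
  (0, 2): 2
  (3, 0): 15
Maximum is 15 at (3, 0).
Verify constraints at (x, y) = (3, 0):
  1*3 + 1*0 = 3 <= 5
  2*3 + 3*0 = 6 <= 6 (active)
  1*3 + 2*0 = 3 <= 14
  x = 3 >= 0, y = 0 >= 0. All constraints satisfied.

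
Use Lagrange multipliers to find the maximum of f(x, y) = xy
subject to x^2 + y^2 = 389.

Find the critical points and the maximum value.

Lagrange conditions: y = 2*lambda*x and x = 2*lambda*y
If x = 0 then y = 0, violating the constraint, so x, y != 0.
Dividing: y/x = x/y => x^2 = y^2 => y = x or y = -x
Constraint: 2x^2 = 389 => x^2 = 389/2 => x = +/-sqrt(389/2)
Critical points: (sqrt(389/2), sqrt(389/2)), (-sqrt(389/2), -sqrt(389/2)), (sqrt(389/2), -sqrt(389/2)), (-sqrt(389/2), sqrt(389/2))
  y = x:  xy = x^2 = 389/2  at (sqrt(389/2), sqrt(389/2)) and (-sqrt(389/2), -sqrt(389/2))
  y = -x: xy = -x^2 = -389/2 at (sqrt(389/2), -sqrt(389/2)) and (-sqrt(389/2), sqrt(389/2))
Maximum xy = 389/2 at (sqrt(389/2), sqrt(389/2)) and (-sqrt(389/2), -sqrt(389/2))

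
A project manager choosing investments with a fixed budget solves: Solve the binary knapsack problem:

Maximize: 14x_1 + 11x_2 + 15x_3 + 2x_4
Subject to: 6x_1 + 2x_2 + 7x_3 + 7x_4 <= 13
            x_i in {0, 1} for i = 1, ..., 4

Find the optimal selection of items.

Items: item 1 (v=14, w=6), item 2 (v=11, w=2), item 3 (v=15, w=7), item 4 (v=2, w=7)
Capacity: 13
Checking all 16 subsets (w = total weight, v = total value):
  {}: w = 0, v = 0
  {1}: w = 6, v = 14
  {2}: w = 2, v = 11
  {3}: w = 7, v = 15
  {4}: w = 7, v = 2
  {1, 2}: w = 8, v = 25
  {1, 3}: w = 13, v = 29
  {1, 4}: w = 13, v = 16
  {2, 3}: w = 9, v = 26
  {2, 4}: w = 9, v = 13
  {3, 4}: w = 14 > 13, infeasible
  {1, 2, 3}: w = 15 > 13, infeasible
  {1, 2, 4}: w = 15 > 13, infeasible
  {1, 3, 4}: w = 20 > 13, infeasible
  {2, 3, 4}: w = 16 > 13, infeasible
  {1, 2, 3, 4}: w = 22 > 13, infeasible
Best feasible subset: items [1, 3]
Total weight: 13 <= 13, total value: 29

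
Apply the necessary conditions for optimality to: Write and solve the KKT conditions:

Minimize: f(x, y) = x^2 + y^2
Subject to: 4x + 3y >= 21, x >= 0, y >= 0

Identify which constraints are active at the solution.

KKT conditions for min x^2 + y^2 s.t. 4x + 3y >= 21, x >= 0, y >= 0:
Stationarity: 2x = mu*4 + mu_x, 2y = mu*3 + mu_y, with mu, mu_x, mu_y >= 0
Complementary slackness: mu*(4x + 3y - 21) = 0, mu_x*x = 0, mu_y*y = 0
(0, 0) is infeasible (4*0 + 3*0 < 21), so if mu = 0 stationarity would force x = mu_x/2 >= 0, y = mu_y/2 >= 0 with mu_x*x = mu_y*y = 0, i.e. x = y = 0: contradiction. Hence mu > 0 and 4x + 3y = 21 is active.
Try x > 0, y > 0 (so mu_x = mu_y = 0): x = 4*mu/2, y = 3*mu/2
Substitute: 4*(4*mu/2) + 3*(3*mu/2) = 21
  mu*25/2 = 21 => mu = 42/25
x* = 84/25 > 0, y* = 63/25 > 0, consistent with mu_x = mu_y = 0.
f is convex and the constraints are linear, so this KKT point is the global minimum.
f* = 441/25
Active constraints: 4x + 3y >= 21 (holds with equality, mu = 42/25 > 0); x >= 0 and y >= 0 are inactive (mu_x = mu_y = 0).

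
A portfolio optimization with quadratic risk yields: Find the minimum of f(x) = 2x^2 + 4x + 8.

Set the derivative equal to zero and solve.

f(x) = 2x^2 + 4x + 8
f'(x) = 4x + (4) = 0
x = -4/4 = -1
f(-1) = 6
Since f''(x) = 4 > 0, this is a minimum.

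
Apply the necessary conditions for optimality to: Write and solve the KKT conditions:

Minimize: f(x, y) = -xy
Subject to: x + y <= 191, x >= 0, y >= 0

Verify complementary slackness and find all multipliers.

Problem: min -xy s.t. x + y <= 191 (multiplier lambda), x >= 0 (mu_x), y >= 0 (mu_y)
KKT stationarity: -y + lambda - mu_x = 0, -x + lambda - mu_y = 0, with lambda, mu_x, mu_y >= 0
Complementary slackness: lambda*(x + y - 191) = 0, mu_x*x = 0, mu_y*y = 0
If lambda = 0: y = -mu_x <= 0 and x = -mu_y <= 0 force x = y = 0 with f = 0; but x = y = 191/2 is feasible with f = -36481/4 < 0, so this is not the minimum. Hence lambda > 0 and x + y = 191.
Try x > 0, y > 0 (so mu_x = mu_y = 0): y = lambda, x = lambda => x = y = lambda
x + y = 191 => 2*lambda = 191 => lambda = 191/2
x* = y* = 191/2 > 0, consistent with mu_x = mu_y = 0.
(Any feasible point with x = 0 or y = 0 has f = 0 > -36481/4, so the minimum is not on those boundaries.)
min(-xy) = -36481/4 (i.e. max xy = 36481/4)
Multipliers: lambda = 191/2, mu_x = 0, mu_y = 0
Complementary slackness: lambda*(x + y - 191) = 191/2*(191/2 + 191/2 - 191) = 0, mu_x*x = 0*191/2 = 0, mu_y*y = 0*191/2 = 0. Satisfied.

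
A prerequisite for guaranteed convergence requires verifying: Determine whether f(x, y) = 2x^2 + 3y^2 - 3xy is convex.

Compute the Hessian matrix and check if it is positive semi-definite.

f(x,y) = 2x^2 + 3y^2 - 3xy
Hessian H = [[4, -3], [-3, 6]]
trace(H) = 10, det(H) = 15
Eigenvalues: (10 +/- sqrt(40)) / 2 = 8.162, 1.838
Since both eigenvalues > 0, f is convex.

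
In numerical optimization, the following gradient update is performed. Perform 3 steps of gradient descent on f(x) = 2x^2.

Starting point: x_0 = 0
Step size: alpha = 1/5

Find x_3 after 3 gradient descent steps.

f(x) = 2x^2, f'(x) = 4x + (0)
Step 1: f'(0) = 0, x_1 = 0 - 1/5 * 0 = 0
Step 2: f'(0) = 0, x_2 = 0 - 1/5 * 0 = 0
Step 3: f'(0) = 0, x_3 = 0 - 1/5 * 0 = 0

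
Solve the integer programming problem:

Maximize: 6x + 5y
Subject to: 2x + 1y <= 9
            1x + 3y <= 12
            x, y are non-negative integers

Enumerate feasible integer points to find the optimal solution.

Constraint 1: 2x + 1y <= 9
Constraint 2: 1x + 3y <= 12
Feasible x range (need y >= 0): 0 <= x <= min(9/2, 12/1) => x in {0, ..., 4}.
Enumerate feasible integer points row by row (the coefficient of y is 5 > 0, so for each x the largest feasible y gives the best value):
  x = 0: y <= min((9 - 2*0)/1, (12 - 1*0)/3) => y in {0, ..., 4}; best 6*0 + 5*4 = 20
  x = 1: y <= min((9 - 2*1)/1, (12 - 1*1)/3) => y in {0, ..., 3}; best 6*1 + 5*3 = 21
  x = 2: y <= min((9 - 2*2)/1, (12 - 1*2)/3) => y in {0, ..., 3}; best 6*2 + 5*3 = 27
  x = 3: y <= min((9 - 2*3)/1, (12 - 1*3)/3) => y in {0, ..., 3}; best 6*3 + 5*3 = 33
  x = 4: y <= min((9 - 2*4)/1, (12 - 1*4)/3) => y in {0, ..., 1}; best 6*4 + 5*1 = 29
The maximum 6x + 5y = 33 is achieved at x = 3, y = 3.
Check: 2*3 + 1*3 = 9 <= 9 and 1*3 + 3*3 = 12 <= 12.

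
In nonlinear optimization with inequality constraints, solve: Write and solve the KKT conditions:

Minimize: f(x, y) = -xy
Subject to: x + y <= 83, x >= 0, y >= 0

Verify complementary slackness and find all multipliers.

Problem: min -xy s.t. x + y <= 83 (multiplier lambda), x >= 0 (mu_x), y >= 0 (mu_y)
KKT stationarity: -y + lambda - mu_x = 0, -x + lambda - mu_y = 0, with lambda, mu_x, mu_y >= 0
Complementary slackness: lambda*(x + y - 83) = 0, mu_x*x = 0, mu_y*y = 0
If lambda = 0: y = -mu_x <= 0 and x = -mu_y <= 0 force x = y = 0 with f = 0; but x = y = 83/2 is feasible with f = -6889/4 < 0, so this is not the minimum. Hence lambda > 0 and x + y = 83.
Try x > 0, y > 0 (so mu_x = mu_y = 0): y = lambda, x = lambda => x = y = lambda
x + y = 83 => 2*lambda = 83 => lambda = 83/2
x* = y* = 83/2 > 0, consistent with mu_x = mu_y = 0.
(Any feasible point with x = 0 or y = 0 has f = 0 > -6889/4, so the minimum is not on those boundaries.)
min(-xy) = -6889/4 (i.e. max xy = 6889/4)
Multipliers: lambda = 83/2, mu_x = 0, mu_y = 0
Complementary slackness: lambda*(x + y - 83) = 83/2*(83/2 + 83/2 - 83) = 0, mu_x*x = 0*83/2 = 0, mu_y*y = 0*83/2 = 0. Satisfied.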